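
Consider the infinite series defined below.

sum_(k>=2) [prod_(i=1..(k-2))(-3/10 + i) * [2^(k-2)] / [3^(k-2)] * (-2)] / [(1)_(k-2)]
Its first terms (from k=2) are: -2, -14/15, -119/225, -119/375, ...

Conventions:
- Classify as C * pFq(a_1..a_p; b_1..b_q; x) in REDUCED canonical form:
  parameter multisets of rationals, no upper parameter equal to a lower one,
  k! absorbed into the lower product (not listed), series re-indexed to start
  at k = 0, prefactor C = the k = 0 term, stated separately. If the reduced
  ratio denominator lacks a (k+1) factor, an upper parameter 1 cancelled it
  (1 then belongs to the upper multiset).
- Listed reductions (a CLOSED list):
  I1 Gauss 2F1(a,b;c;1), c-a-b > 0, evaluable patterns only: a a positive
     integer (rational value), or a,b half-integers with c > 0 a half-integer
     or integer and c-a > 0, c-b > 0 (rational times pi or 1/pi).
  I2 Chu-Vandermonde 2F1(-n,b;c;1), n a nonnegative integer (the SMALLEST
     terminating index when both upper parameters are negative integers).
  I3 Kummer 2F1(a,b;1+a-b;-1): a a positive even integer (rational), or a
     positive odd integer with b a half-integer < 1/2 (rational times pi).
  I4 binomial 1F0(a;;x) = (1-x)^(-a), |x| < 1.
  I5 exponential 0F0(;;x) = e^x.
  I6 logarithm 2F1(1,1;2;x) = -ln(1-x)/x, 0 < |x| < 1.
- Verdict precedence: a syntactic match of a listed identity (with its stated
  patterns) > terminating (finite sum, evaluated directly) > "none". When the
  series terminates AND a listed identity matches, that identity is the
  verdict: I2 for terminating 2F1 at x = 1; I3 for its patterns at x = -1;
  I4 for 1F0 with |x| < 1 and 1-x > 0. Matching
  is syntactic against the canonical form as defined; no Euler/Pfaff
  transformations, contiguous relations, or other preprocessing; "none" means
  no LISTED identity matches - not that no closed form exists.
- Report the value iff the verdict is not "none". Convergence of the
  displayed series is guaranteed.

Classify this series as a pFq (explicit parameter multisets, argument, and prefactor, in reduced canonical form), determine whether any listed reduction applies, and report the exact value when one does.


The series (x = 2/3) is 1F0: upper {7/10}, lower {-}, prefactor -2. Verdict: the binomial series (I4) applies (the 1F0 binomial series: exponent -7/10, x = 2/3). Its exact value is (-2) * (1/3)^(-7/10).

First insight: x = (2/3) and the two geometric factors (C = -2) combine into one argument.
Term ratio: r(k) = (2/3) * (k+7/10) / [(k+1)] - rational in k, leading ratio (2/3); with t_0 = -2, classification follows.


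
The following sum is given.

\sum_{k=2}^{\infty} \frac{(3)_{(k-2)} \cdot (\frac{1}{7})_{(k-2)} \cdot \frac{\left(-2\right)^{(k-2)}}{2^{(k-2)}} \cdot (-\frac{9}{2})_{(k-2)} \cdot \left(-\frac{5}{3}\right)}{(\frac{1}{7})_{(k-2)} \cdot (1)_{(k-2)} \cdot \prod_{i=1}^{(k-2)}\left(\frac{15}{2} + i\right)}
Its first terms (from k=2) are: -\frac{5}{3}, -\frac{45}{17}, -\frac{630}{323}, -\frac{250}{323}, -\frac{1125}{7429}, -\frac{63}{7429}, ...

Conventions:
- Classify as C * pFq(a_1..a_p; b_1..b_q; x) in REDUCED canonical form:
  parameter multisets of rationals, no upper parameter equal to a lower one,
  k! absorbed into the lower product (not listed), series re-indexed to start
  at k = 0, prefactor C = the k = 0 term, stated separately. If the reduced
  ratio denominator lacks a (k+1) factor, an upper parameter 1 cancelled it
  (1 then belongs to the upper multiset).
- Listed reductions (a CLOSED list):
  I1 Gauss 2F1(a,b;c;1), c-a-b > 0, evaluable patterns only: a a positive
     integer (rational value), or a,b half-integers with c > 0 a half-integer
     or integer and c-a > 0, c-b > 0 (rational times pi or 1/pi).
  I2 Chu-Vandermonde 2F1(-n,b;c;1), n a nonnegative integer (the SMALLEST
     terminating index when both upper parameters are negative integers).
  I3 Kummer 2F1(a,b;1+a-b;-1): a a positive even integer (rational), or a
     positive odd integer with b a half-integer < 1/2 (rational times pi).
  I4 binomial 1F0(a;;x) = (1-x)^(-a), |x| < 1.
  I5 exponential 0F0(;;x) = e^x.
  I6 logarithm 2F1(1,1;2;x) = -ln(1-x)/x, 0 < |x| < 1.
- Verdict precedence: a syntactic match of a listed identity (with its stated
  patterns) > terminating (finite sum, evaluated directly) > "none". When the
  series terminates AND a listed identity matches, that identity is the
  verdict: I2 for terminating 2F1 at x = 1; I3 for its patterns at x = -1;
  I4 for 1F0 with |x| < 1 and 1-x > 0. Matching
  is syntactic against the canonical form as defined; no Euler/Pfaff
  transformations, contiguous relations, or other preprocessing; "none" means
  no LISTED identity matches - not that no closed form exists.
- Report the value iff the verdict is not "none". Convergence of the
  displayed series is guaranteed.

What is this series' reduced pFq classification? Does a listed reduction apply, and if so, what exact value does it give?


Reduced: x = -1, 2F1, upper = {-\frac{9}{2}, 3}, lower = {\frac{17}{2}}, C = -\frac{5}{3}. Verdict: the Kummer evaluation I3 applies (x = -1; c = \frac{17}{2} equals 1+a-b for upper {-\frac{9}{2}, 3}: listed pattern). Exact value: \left(-\frac{75075}{32768}\right) \cdot \pi.

Structural cue: with t_0 = -\frac{5}{3}, (1)_k (prefactor -5/3) is k! itself.
Consecutive-term ratio: r(k) = -1 * (k-\frac{9}{2}) (k+3) / [(k+\frac{17}{2}) (k+1)] - rational in k. x = -1; t_0 = -\frac{5}{3}; negate the roots.


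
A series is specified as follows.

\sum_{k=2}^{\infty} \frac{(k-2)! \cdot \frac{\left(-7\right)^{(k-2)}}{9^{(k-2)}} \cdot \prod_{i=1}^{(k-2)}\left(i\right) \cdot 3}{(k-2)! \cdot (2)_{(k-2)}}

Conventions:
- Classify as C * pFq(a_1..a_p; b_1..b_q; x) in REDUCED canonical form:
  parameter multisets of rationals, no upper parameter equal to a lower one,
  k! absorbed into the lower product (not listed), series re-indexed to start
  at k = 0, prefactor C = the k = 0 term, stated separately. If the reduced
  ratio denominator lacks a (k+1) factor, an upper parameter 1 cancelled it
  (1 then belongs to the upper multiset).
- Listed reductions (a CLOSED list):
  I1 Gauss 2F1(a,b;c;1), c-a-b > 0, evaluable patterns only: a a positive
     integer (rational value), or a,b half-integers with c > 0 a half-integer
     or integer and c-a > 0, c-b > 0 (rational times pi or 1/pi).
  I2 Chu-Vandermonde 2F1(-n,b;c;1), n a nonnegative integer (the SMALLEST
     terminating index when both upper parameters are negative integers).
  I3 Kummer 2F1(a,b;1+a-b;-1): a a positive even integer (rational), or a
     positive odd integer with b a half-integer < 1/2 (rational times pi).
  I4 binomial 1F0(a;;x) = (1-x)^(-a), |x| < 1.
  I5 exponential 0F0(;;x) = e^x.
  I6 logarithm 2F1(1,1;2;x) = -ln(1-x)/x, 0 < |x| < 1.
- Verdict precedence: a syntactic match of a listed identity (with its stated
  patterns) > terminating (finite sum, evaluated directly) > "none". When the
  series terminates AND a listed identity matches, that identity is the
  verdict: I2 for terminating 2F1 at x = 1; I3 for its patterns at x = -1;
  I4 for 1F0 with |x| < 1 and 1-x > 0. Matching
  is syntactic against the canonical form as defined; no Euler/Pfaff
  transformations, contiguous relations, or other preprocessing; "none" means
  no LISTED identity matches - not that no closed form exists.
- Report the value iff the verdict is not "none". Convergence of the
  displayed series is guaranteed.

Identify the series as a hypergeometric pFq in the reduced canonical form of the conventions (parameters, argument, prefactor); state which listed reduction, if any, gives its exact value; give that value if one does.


Canonical form: C = 3 times 2F1 with upper {1, 1}, lower {2}, x = -\frac{7}{9}. Verdict: this is the logarithmic series (I6) (the logarithm: parameters (1,1;2), x = -\frac{7}{9}). Hence: \frac{27}{7} \cdot \ln\left(\frac{16}{9}\right).

Key step: x = -\frac{7}{9} and the running product (C = 3, x = -7/9) telescopes to a rising factorial.
Step ratio: r(k) = -\frac{7}{9} * (k+1) (k+1) / [(k+2) (k+1)] ; factor over Q: parameters, x = -\frac{7}{9}, and C = 3.


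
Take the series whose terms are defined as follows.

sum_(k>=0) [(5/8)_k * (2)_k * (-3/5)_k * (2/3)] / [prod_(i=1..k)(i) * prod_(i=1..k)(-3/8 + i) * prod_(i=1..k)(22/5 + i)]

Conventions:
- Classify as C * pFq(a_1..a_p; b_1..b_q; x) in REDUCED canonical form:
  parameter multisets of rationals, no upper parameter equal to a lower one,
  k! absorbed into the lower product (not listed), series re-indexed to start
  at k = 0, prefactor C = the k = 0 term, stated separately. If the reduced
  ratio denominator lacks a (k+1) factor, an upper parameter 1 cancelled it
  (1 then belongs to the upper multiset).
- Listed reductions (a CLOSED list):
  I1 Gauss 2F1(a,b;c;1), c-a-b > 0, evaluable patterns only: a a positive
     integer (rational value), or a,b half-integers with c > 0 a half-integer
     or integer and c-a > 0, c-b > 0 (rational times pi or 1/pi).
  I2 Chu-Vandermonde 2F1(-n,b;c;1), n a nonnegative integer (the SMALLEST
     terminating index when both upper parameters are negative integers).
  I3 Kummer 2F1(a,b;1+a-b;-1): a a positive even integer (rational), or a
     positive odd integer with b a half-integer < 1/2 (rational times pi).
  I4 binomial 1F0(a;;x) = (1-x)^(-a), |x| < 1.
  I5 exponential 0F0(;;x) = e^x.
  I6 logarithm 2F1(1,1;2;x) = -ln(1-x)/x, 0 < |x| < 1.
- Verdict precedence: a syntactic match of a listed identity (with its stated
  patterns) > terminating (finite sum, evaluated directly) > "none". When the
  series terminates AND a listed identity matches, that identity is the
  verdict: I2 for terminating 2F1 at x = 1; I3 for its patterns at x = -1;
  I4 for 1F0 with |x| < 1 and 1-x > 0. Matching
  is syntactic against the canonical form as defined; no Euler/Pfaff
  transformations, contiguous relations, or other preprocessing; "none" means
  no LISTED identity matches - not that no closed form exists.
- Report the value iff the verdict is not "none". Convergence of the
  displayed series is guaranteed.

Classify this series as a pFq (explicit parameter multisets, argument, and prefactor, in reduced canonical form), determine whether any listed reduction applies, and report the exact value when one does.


At argument 1: a 2F1 with upper {-3/5, 2}, lower {27/5}, scaled by C = 2/3. Verdict: Gauss's theorem (I1) fires (x = 1: the Gamma ratio telescopes since c-a-b = 4 > 0 and a = 2 in Z>0). Sum: 187/375.

The tell: t_0 = 2/3 here, and the parameter 5/8 appears in both the upper and lower lists and cancels.
Ratio: r(k) = 1 * (k-3/5) (k+2) / [(k+27/5) (k+1)] - rational in k. x = 1; t_0 = 2/3; negate the roots.


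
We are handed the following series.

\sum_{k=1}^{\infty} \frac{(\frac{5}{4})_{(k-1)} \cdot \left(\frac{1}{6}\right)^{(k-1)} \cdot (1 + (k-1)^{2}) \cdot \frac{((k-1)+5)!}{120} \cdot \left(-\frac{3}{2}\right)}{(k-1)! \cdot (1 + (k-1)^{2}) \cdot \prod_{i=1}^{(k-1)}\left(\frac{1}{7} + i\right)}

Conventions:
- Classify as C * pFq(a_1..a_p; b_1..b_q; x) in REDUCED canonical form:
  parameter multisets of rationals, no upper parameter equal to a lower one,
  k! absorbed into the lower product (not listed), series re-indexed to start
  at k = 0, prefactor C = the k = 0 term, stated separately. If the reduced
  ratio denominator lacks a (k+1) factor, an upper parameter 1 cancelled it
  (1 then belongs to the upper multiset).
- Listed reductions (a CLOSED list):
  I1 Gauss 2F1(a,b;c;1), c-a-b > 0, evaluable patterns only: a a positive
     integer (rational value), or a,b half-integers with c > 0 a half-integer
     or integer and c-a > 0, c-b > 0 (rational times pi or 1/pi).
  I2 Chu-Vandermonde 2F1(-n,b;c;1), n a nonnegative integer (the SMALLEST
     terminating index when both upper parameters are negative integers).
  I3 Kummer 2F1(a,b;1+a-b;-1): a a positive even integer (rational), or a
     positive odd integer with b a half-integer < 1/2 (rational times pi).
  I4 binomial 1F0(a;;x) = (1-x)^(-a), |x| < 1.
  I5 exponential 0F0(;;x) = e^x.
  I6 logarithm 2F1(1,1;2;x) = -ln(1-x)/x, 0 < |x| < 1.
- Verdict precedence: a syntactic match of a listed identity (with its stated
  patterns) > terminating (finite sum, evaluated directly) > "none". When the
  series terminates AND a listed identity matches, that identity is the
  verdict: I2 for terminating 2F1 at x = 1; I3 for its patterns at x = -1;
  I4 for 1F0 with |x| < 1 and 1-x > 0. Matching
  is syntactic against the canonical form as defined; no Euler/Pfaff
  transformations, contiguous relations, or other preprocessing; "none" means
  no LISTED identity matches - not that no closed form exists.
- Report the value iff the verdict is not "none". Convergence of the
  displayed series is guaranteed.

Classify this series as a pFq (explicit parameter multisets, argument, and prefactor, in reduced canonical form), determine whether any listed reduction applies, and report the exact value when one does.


x = \frac{1}{6} here; the reduced form reads 2F1, upper {\frac{5}{4}, 6}, lower {\frac{8}{7}}, C = -\frac{3}{2}. Verdict: none - at argument \frac{1}{6} the multisets {\frac{5}{4}, 6} ; {\frac{8}{7}} match no listed identity.

Key observation: with t_0 = -\frac{3}{2}, the factorial ratio (C = -3/2, x = 1/6) (k+a-1)!/(a-1)! is a rising factorial (a)_k.
Adjacent-term ratio: r(k) = \frac{1}{6} * (k+\frac{5}{4}) (k+6) / [(k+\frac{8}{7}) (k+1)] - poly over poly, x = \frac{1}{6} from leading terms; C = -\frac{3}{2} at k = 0.


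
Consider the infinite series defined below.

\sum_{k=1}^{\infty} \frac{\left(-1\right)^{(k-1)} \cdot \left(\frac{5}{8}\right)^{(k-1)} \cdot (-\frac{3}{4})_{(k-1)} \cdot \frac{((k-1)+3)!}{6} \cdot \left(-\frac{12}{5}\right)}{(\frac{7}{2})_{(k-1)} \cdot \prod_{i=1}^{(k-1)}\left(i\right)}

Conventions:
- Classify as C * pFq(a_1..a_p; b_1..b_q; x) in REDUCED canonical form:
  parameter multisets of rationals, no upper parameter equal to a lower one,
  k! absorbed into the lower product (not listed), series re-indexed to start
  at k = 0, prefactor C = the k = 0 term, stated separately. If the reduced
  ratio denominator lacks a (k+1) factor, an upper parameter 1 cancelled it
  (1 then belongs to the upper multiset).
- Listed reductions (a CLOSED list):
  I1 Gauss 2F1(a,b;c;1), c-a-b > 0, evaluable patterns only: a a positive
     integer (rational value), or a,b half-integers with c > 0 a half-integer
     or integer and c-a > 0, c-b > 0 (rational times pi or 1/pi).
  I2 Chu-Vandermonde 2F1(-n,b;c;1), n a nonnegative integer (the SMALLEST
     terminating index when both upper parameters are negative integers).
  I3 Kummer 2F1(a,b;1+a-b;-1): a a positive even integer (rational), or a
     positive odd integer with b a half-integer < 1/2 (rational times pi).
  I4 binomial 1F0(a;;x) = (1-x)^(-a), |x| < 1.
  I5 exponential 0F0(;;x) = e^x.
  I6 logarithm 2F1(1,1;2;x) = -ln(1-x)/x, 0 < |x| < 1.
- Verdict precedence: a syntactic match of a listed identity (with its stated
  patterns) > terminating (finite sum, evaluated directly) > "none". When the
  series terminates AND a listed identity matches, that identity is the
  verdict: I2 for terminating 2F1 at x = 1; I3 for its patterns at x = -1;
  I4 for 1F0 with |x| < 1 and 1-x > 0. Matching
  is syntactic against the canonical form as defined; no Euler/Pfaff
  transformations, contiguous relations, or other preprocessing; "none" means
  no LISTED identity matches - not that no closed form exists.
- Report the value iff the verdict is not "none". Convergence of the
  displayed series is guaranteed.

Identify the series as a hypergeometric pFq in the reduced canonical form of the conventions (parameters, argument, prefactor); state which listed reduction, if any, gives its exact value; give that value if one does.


At argument -\frac{5}{8}: a 2F1 with upper {-\frac{3}{4}, 4}, lower {\frac{7}{2}}, scaled by C = -\frac{12}{5}. Verdict: none here - no I1-I6 shape fits x = -\frac{5}{8} with lower {\frac{7}{2}}.

Key step: t_0 being -\frac{12}{5}, the factorial ratio (C = -12/5) (k+a-1)!/(a-1)! is a rising factorial (a)_k.
Consecutive-term ratio: r(k) = -\frac{5}{8} * (k-\frac{3}{4}) (k+4) / [(k+\frac{7}{2}) (k+1)] - rational in k. x = -\frac{5}{8}; t_0 = -\frac{12}{5}; negate the roots.


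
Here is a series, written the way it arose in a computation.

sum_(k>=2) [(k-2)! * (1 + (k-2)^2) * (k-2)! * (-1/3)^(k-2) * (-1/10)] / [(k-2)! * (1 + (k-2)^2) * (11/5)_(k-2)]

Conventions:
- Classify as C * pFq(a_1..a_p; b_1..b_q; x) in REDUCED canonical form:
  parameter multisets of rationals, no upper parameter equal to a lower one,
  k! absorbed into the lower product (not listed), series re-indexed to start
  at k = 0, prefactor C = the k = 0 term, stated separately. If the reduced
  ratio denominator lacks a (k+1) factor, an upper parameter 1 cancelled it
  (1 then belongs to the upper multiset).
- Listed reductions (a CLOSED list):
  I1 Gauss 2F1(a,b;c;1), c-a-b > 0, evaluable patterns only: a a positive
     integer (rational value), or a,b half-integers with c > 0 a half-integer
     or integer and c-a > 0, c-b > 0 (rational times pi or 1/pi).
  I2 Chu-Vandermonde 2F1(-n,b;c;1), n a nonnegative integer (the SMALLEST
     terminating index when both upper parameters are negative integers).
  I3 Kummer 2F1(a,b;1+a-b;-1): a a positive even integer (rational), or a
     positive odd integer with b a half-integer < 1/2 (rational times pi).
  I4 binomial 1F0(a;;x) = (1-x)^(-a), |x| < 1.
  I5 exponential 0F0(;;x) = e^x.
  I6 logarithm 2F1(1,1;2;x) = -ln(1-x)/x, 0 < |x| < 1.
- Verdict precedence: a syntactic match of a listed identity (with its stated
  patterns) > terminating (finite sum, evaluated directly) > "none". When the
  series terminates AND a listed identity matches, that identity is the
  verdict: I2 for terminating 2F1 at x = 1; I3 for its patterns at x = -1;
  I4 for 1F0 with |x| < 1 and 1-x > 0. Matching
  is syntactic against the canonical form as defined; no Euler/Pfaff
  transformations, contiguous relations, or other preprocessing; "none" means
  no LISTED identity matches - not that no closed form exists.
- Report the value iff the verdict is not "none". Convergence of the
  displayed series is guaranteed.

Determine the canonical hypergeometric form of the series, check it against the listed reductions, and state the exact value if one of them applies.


This is -1/10 * 2F1(1, 1; 11/5; -1/3) in reduced canonical form. Verdict: none here - no I1-I6 shape fits x = -1/3 with lower {11/5}.

Structural cue: from the first term -1/10: the factorial ratio (C = -1/10, x = -1/3) (k+a-1)!/(a-1)! is a rising factorial (a)_k.
Term ratio: r(k) = (-1/3) * (k+1) (k+1) / [(k+11/5) (k+1)] - rational; roots negated = parameters, x = (-1/3), C = -1/10.


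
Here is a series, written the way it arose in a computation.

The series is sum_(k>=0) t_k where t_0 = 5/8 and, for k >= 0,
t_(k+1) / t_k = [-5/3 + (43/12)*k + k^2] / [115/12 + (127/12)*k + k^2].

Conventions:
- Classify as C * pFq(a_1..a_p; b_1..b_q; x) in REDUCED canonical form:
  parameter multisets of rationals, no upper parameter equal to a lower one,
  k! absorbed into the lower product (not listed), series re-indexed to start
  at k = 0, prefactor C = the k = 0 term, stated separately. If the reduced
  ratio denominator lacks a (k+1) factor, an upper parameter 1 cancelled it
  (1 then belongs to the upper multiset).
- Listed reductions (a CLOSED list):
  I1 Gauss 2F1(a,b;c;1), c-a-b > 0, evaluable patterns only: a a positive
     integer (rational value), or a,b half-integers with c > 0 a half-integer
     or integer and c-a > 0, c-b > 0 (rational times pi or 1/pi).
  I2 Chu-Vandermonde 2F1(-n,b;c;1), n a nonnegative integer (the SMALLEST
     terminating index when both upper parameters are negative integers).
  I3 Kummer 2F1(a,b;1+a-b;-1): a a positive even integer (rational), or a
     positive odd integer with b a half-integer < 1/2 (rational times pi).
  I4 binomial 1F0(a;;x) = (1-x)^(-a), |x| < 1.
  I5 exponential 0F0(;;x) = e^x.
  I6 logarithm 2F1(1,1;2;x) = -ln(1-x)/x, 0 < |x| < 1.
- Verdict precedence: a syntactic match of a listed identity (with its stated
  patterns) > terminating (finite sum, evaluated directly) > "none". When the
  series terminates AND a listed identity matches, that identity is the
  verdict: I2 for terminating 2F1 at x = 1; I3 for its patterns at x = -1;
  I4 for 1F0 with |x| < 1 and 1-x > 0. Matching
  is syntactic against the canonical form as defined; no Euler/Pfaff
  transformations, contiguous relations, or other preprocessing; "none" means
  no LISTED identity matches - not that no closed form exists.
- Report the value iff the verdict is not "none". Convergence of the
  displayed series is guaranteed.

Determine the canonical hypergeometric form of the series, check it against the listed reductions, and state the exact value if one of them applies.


Reduced: x = 1, 2F1, upper = {-5/12, 4}, lower = {115/12}, C = 5/8. Verdict: the Gauss summation I1 matches (x = 1: the Gamma ratio telescopes since c-a-b = 6 > 0 and a = 4 in Z>0). Exact value: 35436635/71663616.

Structural cue: x = 1 and factor the ratio over Q (C = 5/8): negated roots = parameters.
Adjacent-term ratio: r(k) = 1 * (k-5/12) (k+4) / [(k+115/12) (k+1)] - poly over poly, x = 1 from leading terms; C = 5/8 at k = 0.


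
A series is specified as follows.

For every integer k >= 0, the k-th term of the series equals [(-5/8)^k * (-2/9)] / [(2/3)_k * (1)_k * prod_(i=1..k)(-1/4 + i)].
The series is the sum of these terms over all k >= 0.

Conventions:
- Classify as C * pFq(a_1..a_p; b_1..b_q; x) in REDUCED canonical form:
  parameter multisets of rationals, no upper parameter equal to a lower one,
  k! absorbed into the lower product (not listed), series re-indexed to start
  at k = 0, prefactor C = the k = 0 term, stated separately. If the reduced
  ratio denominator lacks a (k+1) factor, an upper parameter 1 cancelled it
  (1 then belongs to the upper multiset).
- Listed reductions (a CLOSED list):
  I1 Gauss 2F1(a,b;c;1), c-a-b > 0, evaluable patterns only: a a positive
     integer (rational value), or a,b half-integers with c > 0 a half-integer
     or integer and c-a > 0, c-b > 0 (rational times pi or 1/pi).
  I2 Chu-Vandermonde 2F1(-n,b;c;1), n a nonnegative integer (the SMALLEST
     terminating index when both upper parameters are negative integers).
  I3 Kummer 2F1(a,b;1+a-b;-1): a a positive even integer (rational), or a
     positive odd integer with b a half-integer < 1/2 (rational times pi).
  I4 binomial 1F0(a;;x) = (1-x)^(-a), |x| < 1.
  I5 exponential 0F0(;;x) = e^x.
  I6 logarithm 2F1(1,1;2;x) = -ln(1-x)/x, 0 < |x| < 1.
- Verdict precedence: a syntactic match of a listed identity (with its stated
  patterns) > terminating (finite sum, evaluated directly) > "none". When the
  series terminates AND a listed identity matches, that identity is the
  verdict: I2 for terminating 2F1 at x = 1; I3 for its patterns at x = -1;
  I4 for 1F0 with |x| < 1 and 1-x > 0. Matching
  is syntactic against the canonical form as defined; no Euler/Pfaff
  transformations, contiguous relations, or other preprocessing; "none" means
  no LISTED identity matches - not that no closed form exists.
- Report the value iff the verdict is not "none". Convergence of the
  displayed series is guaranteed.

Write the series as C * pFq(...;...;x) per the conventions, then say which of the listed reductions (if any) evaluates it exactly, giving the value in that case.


The series (x = -5/8) is 0F2: upper {-}, lower {2/3, 3/4}, prefactor -2/9. Verdict: none (x = -5/8): each listed identity misses the multisets {-} ; {2/3, 3/4}.

First insight: t_0 being -2/9, the lower running product (C = -2/9) is a rising factorial.
Term ratio: r(k) = (-5/8) * 1 / [(k+2/3) (k+3/4) (k+1)] - rational in k. x = (-5/8); t_0 = -2/9; negate the roots.


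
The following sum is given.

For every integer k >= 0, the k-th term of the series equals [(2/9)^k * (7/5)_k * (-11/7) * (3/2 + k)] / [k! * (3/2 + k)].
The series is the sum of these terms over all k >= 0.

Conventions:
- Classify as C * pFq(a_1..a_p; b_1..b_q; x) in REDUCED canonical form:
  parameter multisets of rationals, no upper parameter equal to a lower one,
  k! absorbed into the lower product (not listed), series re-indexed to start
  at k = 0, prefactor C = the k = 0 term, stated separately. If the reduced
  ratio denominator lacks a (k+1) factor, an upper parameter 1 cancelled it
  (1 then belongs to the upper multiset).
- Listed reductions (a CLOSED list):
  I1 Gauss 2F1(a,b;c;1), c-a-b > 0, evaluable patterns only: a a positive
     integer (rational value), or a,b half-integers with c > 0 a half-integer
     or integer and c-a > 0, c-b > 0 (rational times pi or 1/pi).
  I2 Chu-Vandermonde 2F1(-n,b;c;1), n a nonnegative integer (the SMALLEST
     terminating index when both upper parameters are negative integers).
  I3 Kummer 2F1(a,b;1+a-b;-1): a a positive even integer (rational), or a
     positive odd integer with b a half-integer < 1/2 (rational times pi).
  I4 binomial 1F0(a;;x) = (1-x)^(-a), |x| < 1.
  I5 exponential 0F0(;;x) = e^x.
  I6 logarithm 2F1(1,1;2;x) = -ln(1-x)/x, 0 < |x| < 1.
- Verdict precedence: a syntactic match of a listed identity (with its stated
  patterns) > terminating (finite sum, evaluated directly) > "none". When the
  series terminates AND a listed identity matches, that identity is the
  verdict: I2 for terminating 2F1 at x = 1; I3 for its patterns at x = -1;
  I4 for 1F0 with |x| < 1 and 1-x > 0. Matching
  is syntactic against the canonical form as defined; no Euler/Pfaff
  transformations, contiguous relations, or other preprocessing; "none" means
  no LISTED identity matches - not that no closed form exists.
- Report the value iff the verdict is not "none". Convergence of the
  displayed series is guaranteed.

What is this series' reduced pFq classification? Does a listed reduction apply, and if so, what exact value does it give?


The series (x = 2/9) is 1F0: upper {7/5}, lower {-}, prefactor -11/7. Verdict at x = 2/9: the binomial series (I4) matches (the 1F0 binomial series: exponent -7/5, x = 2/9). Sum: (-11/7) * (7/9)^(-7/5).

Structural cue: x = (2/9) and the factor k + 3/2 cancels (top and bottom), leaving C = -11/7, x = 2/9.
Adjacent-term ratio: r(k) = (2/9) * (k+7/5) / [(k+1)] ; factor over Q: parameters, x = (2/9), and C = -11/7.


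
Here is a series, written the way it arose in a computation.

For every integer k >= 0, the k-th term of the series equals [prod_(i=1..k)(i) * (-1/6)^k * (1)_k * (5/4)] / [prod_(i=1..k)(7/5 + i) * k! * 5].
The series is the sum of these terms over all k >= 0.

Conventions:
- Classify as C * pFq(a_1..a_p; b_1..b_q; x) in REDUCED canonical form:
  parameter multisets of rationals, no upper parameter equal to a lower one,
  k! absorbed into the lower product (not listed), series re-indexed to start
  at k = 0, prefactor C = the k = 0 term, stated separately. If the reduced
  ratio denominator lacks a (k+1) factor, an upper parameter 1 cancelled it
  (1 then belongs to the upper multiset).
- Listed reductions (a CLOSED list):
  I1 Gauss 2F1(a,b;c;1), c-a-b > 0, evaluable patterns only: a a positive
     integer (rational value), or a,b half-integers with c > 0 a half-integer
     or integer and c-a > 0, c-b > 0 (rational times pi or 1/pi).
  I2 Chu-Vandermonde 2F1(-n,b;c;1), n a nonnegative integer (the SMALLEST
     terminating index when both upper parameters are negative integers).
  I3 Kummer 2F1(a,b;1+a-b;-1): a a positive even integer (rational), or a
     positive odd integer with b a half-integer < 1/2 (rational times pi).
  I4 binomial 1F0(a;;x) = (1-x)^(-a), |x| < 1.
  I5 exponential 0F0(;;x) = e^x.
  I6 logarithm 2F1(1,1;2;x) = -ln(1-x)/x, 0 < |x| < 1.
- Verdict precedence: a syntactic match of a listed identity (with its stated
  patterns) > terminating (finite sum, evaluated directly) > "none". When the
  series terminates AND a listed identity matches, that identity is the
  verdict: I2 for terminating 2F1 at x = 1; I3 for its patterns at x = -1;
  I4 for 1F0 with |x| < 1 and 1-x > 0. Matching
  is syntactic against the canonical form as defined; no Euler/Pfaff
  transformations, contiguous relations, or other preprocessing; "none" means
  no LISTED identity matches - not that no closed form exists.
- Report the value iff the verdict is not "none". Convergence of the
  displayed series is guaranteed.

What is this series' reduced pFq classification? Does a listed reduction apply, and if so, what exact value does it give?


The tell: t_0 = 1/4 here, and the running product (C = 1/4) telescopes to a rising factorial.
Adjacent-term ratio: r(k) = (-1/6) * (k+1) (k+1) / [(k+12/5) (k+1)] - poly over poly, x = (-1/6) from leading terms; C = 1/4 at k = 0.

Reduced: x = -1/6, 2F1, upper = {1, 1}, lower = {12/5}, C = 1/4. Verdict: no listed reduction: x = -1/6 and upper {1, 1} fail every I1-I6 pattern.


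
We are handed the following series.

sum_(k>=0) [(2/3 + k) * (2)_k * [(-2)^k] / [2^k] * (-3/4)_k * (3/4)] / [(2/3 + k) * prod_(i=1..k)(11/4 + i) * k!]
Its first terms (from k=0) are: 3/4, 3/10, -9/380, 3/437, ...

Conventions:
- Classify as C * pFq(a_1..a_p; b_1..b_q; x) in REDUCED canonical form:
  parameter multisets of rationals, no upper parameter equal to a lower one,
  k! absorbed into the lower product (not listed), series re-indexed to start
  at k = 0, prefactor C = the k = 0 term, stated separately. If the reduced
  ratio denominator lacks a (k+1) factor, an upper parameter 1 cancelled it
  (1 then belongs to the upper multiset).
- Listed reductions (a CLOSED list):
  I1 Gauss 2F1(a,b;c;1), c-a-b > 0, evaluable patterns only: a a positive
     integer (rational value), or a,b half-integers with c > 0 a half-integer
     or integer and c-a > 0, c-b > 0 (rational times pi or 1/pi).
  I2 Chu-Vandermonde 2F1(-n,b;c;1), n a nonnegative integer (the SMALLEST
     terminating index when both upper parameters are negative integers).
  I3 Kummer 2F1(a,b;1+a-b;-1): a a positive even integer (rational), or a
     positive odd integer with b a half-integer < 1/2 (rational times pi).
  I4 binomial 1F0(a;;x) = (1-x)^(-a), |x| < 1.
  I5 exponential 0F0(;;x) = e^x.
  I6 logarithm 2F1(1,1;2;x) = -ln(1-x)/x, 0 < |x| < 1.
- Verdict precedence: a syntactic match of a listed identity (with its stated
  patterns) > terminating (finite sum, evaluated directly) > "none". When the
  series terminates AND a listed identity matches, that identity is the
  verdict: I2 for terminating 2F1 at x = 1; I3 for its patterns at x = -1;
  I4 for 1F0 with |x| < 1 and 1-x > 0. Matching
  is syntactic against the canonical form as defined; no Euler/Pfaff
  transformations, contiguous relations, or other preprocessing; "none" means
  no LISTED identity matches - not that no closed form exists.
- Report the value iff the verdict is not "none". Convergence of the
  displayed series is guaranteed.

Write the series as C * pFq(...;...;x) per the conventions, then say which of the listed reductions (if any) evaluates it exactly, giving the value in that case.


The tell: t_0 = 3/4 here, and the lower running product (C = 3/4) is a rising factorial.
Ratio: r(k) = (-1) * (k-3/4) (k+2) / [(k+15/4) (k+1)] - rational in k. x = (-1); t_0 = 3/4; negate the roots.

The series (x = -1) is 2F1: upper {-3/4, 2}, lower {15/4}, prefactor 3/4. Verdict at x = -1: Kummer (I3) matches (x = -1; c = 15/4 equals 1+a-b for upper {-3/4, 2}: listed pattern). Sum: 33/32.


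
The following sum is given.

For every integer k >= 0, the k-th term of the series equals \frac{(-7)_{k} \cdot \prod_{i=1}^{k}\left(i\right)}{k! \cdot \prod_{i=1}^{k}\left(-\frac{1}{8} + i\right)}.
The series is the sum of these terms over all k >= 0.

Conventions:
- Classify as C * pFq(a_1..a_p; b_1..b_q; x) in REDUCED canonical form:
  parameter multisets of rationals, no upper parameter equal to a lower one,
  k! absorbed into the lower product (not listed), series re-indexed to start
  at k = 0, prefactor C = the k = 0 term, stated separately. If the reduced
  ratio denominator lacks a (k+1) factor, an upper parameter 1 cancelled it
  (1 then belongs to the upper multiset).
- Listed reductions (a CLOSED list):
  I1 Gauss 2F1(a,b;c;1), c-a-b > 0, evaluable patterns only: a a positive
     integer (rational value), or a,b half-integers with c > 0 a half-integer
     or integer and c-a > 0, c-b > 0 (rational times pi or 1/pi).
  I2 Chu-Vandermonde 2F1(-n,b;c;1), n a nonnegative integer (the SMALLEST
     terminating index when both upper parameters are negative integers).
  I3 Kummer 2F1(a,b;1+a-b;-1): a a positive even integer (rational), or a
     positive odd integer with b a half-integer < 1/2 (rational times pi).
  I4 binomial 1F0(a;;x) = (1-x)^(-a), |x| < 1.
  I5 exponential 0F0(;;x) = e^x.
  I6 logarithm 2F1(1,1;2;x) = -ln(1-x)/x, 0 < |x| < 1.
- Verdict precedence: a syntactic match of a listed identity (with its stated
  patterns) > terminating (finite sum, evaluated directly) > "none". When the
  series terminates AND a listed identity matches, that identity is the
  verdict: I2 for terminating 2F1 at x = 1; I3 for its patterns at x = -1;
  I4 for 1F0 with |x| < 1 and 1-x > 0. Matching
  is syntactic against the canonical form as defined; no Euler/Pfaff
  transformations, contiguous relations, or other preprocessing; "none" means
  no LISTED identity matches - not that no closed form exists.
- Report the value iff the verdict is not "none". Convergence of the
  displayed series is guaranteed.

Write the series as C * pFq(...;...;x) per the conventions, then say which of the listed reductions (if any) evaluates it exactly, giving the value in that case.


At argument 1: a 2F1 with upper {-7, 1}, lower {\frac{7}{8}}, scaled by C = 1. Verdict: Vandermonde's identity (I2) fires (terminating 2F1 at x = 1 with n = 7, b = 1, c = \frac{7}{8}). Sum: -\frac{1}{55}.

Key step: x = 1 and the running product (C = 1) telescopes to a rising factorial.
Consecutive-term ratio: r(k) = 1 * (k-7) (k+1) / [(k+\frac{7}{8}) (k+1)] ; factor over Q: parameters, x = 1, and C = 1.


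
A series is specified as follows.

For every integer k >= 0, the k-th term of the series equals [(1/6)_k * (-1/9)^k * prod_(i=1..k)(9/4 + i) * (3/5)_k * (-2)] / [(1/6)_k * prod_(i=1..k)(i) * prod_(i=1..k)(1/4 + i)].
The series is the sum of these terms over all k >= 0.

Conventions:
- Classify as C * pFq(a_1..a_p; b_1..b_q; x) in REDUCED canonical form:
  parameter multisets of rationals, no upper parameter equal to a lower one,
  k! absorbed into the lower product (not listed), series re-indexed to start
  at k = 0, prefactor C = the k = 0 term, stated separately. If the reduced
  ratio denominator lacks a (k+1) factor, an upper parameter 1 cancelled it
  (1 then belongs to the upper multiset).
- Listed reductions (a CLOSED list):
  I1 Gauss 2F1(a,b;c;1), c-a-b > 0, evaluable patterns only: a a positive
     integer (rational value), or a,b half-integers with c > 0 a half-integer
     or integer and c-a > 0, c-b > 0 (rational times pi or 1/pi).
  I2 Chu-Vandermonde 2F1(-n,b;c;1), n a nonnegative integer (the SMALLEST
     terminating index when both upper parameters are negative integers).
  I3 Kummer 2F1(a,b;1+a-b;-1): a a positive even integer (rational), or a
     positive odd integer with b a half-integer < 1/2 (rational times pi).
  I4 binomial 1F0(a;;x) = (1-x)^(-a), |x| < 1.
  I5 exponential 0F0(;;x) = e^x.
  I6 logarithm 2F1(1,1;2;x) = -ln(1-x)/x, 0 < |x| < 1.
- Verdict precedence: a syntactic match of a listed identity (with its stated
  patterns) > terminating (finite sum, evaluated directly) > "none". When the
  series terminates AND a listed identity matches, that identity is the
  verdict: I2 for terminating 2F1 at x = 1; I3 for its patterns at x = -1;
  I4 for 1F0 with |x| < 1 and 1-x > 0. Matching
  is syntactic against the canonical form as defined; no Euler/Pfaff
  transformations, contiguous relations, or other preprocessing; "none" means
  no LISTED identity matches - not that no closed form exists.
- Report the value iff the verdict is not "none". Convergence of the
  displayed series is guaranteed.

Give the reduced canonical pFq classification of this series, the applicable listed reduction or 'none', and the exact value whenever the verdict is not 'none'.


The tell: with t_0 = -2, the product of the first k integers (C = -2, x = -1/9) is k!.
Adjacent-term ratio: r(k) = (-1/9) * (k+3/5) (k+13/4) / [(k+5/4) (k+1)] - rational in k, leading ratio (-1/9); with t_0 = -2, classification follows.

Prefactor -2, argument -1/9: 2F1 with upper {3/5, 13/4} over lower {5/4}. Verdict: none - this 2F1 at x = -1/9 matches no listed pattern, and upper {3/5, 13/4} holds no stopper.


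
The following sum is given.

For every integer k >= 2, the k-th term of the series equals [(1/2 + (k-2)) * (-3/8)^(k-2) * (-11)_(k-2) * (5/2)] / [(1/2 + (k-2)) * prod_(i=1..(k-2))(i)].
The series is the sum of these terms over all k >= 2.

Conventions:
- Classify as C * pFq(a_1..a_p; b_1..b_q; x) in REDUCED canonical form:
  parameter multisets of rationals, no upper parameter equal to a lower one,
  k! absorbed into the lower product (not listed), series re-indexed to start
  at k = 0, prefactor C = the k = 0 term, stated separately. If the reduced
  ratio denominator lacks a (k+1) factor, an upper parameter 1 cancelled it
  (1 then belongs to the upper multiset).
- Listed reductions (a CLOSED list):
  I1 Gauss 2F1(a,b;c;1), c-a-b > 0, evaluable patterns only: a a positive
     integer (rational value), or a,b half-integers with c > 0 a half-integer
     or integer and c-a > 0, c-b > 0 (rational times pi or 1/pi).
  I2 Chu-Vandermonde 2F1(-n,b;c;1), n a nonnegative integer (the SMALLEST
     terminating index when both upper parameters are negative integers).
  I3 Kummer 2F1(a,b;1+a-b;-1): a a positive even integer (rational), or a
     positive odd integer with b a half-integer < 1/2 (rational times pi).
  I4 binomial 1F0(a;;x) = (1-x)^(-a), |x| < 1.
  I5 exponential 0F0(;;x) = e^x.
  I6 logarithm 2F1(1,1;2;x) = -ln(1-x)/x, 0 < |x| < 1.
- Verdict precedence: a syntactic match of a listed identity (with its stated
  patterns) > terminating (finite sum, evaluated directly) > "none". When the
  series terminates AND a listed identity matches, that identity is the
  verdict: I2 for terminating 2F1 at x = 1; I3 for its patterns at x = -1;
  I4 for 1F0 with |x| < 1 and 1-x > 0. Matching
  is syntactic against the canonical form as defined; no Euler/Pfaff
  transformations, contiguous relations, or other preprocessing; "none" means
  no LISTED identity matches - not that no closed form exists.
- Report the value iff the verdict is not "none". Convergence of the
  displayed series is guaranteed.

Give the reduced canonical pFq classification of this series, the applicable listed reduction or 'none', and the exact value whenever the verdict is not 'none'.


x = -3/8 here; the reduced form reads 1F0, upper {-11}, lower {-}, C = 5/2. Verdict: the binomial series (I4) matches (the 1F0 binomial series: exponent 11, x = -3/8). Value: 1426558353055/17179869184.

Key step: with t_0 = 5/2, the product of the first k integers (C = 5/2, x = -3/8) is k!.
Adjacent-term ratio: r(k) = (-3/8) * (k-11) / [(k+1)] - poly over poly, x = (-3/8) from leading terms; C = 5/2 at k = 0.


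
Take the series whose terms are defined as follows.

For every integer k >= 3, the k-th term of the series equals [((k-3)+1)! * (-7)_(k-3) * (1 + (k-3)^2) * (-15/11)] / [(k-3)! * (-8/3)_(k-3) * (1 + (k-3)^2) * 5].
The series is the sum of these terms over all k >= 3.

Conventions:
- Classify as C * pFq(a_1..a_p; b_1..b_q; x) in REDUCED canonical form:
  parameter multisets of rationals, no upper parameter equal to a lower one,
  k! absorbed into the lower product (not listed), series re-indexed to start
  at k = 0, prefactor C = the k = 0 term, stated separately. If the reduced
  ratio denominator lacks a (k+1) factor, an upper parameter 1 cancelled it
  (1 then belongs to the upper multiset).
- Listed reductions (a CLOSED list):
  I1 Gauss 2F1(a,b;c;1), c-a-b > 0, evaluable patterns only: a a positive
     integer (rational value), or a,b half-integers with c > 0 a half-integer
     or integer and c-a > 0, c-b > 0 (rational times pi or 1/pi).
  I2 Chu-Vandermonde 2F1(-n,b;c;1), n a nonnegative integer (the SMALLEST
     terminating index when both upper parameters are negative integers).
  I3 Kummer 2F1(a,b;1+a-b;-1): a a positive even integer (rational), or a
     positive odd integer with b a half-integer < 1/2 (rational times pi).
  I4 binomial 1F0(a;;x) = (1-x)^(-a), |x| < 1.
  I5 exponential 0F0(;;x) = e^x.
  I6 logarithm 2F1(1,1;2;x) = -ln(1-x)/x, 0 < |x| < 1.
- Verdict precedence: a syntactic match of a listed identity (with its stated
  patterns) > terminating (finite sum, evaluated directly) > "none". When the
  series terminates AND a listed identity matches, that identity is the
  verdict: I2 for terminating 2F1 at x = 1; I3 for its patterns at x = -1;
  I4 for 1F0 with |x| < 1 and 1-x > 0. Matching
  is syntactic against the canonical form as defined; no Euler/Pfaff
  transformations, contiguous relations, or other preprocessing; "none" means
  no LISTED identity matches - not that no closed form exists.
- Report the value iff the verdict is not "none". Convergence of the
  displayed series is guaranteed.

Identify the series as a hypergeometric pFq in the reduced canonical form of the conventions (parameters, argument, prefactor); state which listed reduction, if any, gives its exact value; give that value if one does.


The series (x = 1) is 2F1: upper {-7, 2}, lower {-8/3}, prefactor -3/11. Verdict (x = 1): Chu-Vandermonde (I2) applies (terminating 2F1 at x = 1 with n = 7, b = 2, c = -8/3). Value: -3/5.

First insight: from the first term -3/11: the factorial ratio (C = -3/11) (k+a-1)!/(a-1)! is a rising factorial (a)_k.
Step ratio: r(k) = 1 * (k-7) (k+2) / [(k-8/3) (k+1)] ; factor over Q: parameters, x = 1, and C = -3/11.
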